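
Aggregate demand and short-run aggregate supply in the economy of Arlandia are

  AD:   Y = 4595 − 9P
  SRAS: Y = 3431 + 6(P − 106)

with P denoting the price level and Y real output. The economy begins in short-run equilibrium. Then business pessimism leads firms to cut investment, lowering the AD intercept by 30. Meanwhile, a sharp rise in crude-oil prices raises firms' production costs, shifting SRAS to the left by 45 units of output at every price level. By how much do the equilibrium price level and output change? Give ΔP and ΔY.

After both shocks: AD is Y = 4565 − 9P and SRAS is Y = 2750 + 6P.
Setting them equal: 1815 = 15P, so P = 121.
Y = 4565 − 9·121 = 3476.
Initially P = 120, Y = 3515, so ΔP = +1 and ΔY = -39.

ΔP = +1, ΔY = -39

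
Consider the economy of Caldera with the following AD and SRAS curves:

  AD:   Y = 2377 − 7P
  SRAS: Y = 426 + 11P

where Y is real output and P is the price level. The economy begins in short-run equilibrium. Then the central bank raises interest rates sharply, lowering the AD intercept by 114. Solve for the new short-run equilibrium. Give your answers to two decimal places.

P = 102.06, Y = 1548.61

This is a negative demand shock: AD shifts left.
New AD: Y = 2263 − 7P.
Set AD = SRAS: 2263 − 7P = 426 + 11P, so 1837 = 18P and P = 102.06.
Substituting into AD, Y = 1548.61.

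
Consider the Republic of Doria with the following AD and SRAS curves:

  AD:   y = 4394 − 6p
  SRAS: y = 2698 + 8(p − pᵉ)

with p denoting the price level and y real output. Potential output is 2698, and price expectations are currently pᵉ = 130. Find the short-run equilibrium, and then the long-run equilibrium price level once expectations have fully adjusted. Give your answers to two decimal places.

Short run: p = 195.43, y = 3221.43. Long run: p = 282.67.

Short run: with pᵉ = 130, SRAS is y = 1658 + 8p. Setting AD = SRAS gives 2736 = 14p, so p = 195.43 and y = 4394 − 6p = 3221.43.
Output 3221.43 is above potential 2698, so over time expected prices rise and SRAS shifts left until y returns to 2698.
Long run: y = 2698 on the AD curve gives 2698 = 4394 − 6p, so p = 282.67.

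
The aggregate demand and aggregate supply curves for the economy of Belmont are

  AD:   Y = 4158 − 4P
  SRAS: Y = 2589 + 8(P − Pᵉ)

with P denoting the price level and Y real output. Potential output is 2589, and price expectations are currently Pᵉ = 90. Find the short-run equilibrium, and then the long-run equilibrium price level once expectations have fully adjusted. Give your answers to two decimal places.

Short run: with Pᵉ = 90, SRAS is Y = 1869 + 8P. Setting AD = SRAS gives 2289 = 12P, so P = 190.75 and Y = 4158 − 4P = 3395.00.
Output 3395.00 is above potential 2589, so over time expected prices rise and SRAS shifts left until Y returns to 2589.
Long run: Y = 2589 on the AD curve gives 2589 = 4158 − 4P, so P = 392.25.

Short run: P = 190.75, Y = 3395.00. Long run: P = 392.25.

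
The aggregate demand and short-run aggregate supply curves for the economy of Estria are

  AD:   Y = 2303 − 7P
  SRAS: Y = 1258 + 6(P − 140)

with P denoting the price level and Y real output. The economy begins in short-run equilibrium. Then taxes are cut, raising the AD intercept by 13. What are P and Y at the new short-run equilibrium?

P = 146, Y = 1294

This is a positive demand shock: AD shifts right.
New AD: Y = 2316 − 7P.
SRAS can be written Y = 418 + 6P.
Set AD = SRAS: 2316 − 7P = 418 + 6P, so 1898 = 13P and P = 146.
Y = 2316 − 7·146 = 1294.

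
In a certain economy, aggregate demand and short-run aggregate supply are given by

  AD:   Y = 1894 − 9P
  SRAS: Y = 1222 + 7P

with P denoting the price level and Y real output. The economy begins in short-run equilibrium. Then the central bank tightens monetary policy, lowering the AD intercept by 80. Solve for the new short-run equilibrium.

This is a negative demand shock: AD shifts left.
New AD: Y = 1814 − 9P.
Set AD = SRAS: 1814 − 9P = 1222 + 7P, so 592 = 16P and P = 37.
Y = 1814 − 9·37 = 1481.

P = 37, Y = 1481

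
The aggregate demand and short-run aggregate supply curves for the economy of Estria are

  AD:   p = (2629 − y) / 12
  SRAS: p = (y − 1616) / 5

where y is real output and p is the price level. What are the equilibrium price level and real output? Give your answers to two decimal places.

p = 59.59, y = 1913.94

Rearrange AD to y = 2629 − 12p.
Rearrange SRAS to y = 1616 + 5p.
Set AD = SRAS: 2629 − 12p = 1616 + 5p, so 1013 = 17p and p = 59.59.
Substituting into AD, y = 2629 − 12p = 1913.94.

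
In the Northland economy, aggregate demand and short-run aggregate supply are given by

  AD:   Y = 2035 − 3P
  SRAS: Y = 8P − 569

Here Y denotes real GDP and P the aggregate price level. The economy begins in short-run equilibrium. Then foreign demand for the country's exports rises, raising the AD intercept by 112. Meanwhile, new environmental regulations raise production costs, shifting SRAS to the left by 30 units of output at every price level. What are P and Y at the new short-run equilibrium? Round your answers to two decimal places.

After both shocks: AD is Y = 2147 − 3P and SRAS is Y = 8P − 599.
Setting them equal: 2746 = 11P, so P = 249.64.
Substituting into AD, Y = 1398.09.

P = 249.64, Y = 1398.09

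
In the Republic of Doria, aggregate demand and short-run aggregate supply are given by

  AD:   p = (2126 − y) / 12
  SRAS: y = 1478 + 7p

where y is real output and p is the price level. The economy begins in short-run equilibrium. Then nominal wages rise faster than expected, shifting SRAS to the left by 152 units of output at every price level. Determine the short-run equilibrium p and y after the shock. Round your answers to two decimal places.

This is a negative supply shock: SRAS shifts left.
New SRAS: y = 1326 + 7p.
Set AD = SRAS: 2126 − 12p = 1326 + 7p, so 800 = 19p and p = 42.11.
Substituting into AD, y = 1620.74.

p = 42.11, y = 1620.74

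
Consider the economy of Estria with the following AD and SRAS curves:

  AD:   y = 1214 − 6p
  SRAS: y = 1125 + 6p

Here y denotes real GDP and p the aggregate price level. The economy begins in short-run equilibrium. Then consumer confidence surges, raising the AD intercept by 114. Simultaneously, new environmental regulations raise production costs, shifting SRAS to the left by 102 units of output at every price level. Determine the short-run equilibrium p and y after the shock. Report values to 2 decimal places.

p = 25.42, y = 1175.50

After both shocks: AD is y = 1328 − 6p and SRAS is y = 1023 + 6p.
Setting them equal: 305 = 12p, so p = 25.42.
Substituting into AD, y = 1175.50.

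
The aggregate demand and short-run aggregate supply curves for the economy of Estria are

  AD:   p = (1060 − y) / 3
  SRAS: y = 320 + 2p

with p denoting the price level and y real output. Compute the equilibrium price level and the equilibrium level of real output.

p = 148, y = 616

Rearrange AD to y = 1060 − 3p.
Set AD = SRAS: 1060 − 3p = 320 + 2p, so 740 = 5p and p = 148.
Then y = 1060 − 3·148 = 616.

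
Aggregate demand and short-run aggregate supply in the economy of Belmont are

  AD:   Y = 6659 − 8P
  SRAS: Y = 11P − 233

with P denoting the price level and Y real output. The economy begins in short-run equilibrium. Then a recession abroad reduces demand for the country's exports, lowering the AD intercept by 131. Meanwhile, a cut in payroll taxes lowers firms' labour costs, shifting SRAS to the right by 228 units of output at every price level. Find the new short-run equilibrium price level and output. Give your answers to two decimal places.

P = 343.84, Y = 3777.26

After both shocks: AD is Y = 6528 − 8P and SRAS is Y = 11P − 5.
Setting them equal: 6533 = 19P, so P = 343.84.
Substituting into AD, Y = 3777.26.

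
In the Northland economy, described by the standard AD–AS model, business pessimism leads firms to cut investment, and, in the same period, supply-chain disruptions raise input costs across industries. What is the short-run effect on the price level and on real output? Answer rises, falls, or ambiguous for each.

Price level: ambiguous; output: falls

The first event is a negative demand shock: AD shifts left, which by itself pushes P down and Y down.
The second is an adverse supply shock: SRAS shifts left, which by itself pushes P up and Y down.
The two shocks push P in opposite directions, so the effect on P is ambiguous. Both shocks push Y down, so Y falls.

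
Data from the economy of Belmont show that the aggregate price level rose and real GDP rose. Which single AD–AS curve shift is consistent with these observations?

P rose and Y rose. An AD shift moves P and Y in the same direction; an SRAS shift moves them in opposite directions.
Here P and Y moved in the same direction, so the AD curve shifted.
Since Y rose, AD shifted right.

AD shifted right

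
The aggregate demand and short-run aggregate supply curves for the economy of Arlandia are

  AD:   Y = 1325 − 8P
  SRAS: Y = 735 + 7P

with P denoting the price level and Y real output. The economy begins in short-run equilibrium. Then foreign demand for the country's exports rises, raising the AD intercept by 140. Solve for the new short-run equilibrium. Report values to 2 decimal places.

P = 48.67, Y = 1075.67

This is a positive demand shock: AD shifts right.
New AD: Y = 1465 − 8P.
Set AD = SRAS: 1465 − 8P = 735 + 7P, so 730 = 15P and P = 48.67.
Substituting into AD, Y = 1075.67.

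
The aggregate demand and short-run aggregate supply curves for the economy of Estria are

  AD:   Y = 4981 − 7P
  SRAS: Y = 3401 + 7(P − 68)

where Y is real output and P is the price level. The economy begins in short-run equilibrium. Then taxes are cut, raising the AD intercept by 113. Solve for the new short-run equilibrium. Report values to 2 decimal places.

This is a positive demand shock: AD shifts right.
New AD: Y = 5094 − 7P.
SRAS can be written Y = 2925 + 7P.
Set AD = SRAS: 5094 − 7P = 2925 + 7P, so 2169 = 14P and P = 154.93.
Substituting into AD, Y = 4009.50.

P = 154.93, Y = 4009.50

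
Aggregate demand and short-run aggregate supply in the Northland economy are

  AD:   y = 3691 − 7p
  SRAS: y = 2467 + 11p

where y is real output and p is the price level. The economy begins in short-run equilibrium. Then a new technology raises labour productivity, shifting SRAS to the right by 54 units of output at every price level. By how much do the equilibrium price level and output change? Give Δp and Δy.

Δp = -3, Δy = +21

This is a positive supply shock: SRAS shifts right.
New SRAS: y = 2521 + 11p.
Set AD = SRAS: 3691 − 7p = 2521 + 11p, so 1170 = 18p and p = 65.
y = 3691 − 7·65 = 3236.
Initially p = 68, y = 3215, so Δp = -3 and Δy = +21.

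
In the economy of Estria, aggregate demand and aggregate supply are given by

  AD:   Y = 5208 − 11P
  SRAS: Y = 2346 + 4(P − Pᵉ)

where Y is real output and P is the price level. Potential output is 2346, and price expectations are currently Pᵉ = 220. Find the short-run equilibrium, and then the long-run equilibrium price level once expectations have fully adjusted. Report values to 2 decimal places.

Short run: P = 249.47, Y = 2463.87. Long run: P = 260.18.

Short run: with Pᵉ = 220, SRAS is Y = 1466 + 4P. Setting AD = SRAS gives 3742 = 15P, so P = 249.47 and Y = 5208 − 11P = 2463.87.
Output 2463.87 is above potential 2346, so over time expected prices rise and SRAS shifts left until Y returns to 2346.
Long run: Y = 2346 on the AD curve gives 2346 = 5208 − 11P, so P = 260.18.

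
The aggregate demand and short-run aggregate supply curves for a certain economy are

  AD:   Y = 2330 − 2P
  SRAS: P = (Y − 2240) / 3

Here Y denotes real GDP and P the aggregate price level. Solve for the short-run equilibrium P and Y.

P = 18, Y = 2294

Rearrange SRAS to Y = 2240 + 3P.
Set AD = SRAS: 2330 − 2P = 2240 + 3P, so 90 = 5P and P = 18.
Then Y = 2330 − 2·18 = 2294.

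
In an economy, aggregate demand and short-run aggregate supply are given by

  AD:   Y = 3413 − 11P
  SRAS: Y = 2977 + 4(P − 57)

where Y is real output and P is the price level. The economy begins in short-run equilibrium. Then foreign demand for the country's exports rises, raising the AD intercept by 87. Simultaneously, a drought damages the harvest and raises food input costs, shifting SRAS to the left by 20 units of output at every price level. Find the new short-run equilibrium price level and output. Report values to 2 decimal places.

After both shocks: AD is Y = 3500 − 11P and SRAS is Y = 2729 + 4P.
Setting them equal: 771 = 15P, so P = 51.40.
Substituting into AD, Y = 2934.60.

P = 51.40, Y = 2934.60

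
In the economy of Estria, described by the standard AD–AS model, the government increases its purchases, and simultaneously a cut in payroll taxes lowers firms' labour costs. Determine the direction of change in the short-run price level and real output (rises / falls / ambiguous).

The first event is a positive demand shock: AD shifts right, which by itself pushes P up and Y up.
The second is a favourable supply shock: SRAS shifts right, which by itself pushes P down and Y up.
The two shocks push P in opposite directions, so the effect on P is ambiguous. Both shocks push Y up, so Y rises.

Price level: ambiguous; output: rises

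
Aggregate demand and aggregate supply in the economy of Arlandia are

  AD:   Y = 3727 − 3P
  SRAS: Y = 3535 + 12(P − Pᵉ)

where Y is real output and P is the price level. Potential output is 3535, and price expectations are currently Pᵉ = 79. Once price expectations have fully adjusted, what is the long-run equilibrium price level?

Short run: with Pᵉ = 79, SRAS is Y = 2587 + 12P. Setting AD = SRAS gives 1140 = 15P, so P = 76 and Y = 3727 − 3·76 = 3499.
Output 3499 is below potential 3535, so over time expected prices fall and SRAS shifts right until Y returns to 3535.
Long run: Y = 3535 on the AD curve gives 3535 = 3727 − 3P, so P = 64.

Long-run P = 64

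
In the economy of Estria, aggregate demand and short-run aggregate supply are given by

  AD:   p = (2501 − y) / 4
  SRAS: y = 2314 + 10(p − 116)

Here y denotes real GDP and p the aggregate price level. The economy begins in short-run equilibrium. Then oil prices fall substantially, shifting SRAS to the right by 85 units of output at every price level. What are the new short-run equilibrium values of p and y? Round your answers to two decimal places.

p = 90.14, y = 2140.43

This is a positive supply shock: SRAS shifts right.
New SRAS: y = 1239 + 10p.
Set AD = SRAS: 2501 − 4p = 1239 + 10p, so 1262 = 14p and p = 90.14.
Substituting into AD, y = 2140.43.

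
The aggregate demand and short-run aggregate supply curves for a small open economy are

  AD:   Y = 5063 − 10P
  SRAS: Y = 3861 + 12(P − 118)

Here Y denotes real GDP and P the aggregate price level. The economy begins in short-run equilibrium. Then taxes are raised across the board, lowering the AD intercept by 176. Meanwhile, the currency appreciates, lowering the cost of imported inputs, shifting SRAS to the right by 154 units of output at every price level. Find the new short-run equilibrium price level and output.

After both shocks: AD is Y = 4887 − 10P and SRAS is Y = 2599 + 12P.
Setting them equal: 2288 = 22P, so P = 104.
Y = 4887 − 10·104 = 3847.

P = 104, Y = 3847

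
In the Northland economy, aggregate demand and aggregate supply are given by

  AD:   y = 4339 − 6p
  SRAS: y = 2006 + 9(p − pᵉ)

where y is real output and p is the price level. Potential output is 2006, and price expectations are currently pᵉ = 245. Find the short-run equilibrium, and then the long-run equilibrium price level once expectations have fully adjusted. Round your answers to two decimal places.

Short run: p = 302.53, y = 2523.80. Long run: p = 388.83.

Short run: with pᵉ = 245, SRAS is y = 9p − 199. Setting AD = SRAS gives 4538 = 15p, so p = 302.53 and y = 4339 − 6p = 2523.80.
Output 2523.80 is above potential 2006, so over time expected prices rise and SRAS shifts left until y returns to 2006.
Long run: y = 2006 on the AD curve gives 2006 = 4339 − 6p, so p = 388.83.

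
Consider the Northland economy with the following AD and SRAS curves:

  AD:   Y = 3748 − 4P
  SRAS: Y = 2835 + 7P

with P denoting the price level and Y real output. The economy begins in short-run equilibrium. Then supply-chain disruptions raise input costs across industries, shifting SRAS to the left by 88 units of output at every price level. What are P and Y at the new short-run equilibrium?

P = 91, Y = 3384

This is a negative supply shock: SRAS shifts left.
New SRAS: Y = 2747 + 7P.
Set AD = SRAS: 3748 − 4P = 2747 + 7P, so 1001 = 11P and P = 91.
Y = 3748 − 4·91 = 3384.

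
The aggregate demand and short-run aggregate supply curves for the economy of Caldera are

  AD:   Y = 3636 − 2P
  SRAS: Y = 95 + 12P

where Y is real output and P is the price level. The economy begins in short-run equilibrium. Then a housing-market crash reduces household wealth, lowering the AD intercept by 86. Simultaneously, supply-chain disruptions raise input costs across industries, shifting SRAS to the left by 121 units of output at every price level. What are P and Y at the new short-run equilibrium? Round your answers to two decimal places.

P = 255.43, Y = 3039.14

After both shocks: AD is Y = 3550 − 2P and SRAS is Y = 12P − 26.
Setting them equal: 3576 = 14P, so P = 255.43.
Substituting into AD, Y = 3039.14.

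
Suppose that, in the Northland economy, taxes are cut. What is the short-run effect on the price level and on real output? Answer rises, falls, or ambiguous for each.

Price level: rises; output: rises

This is a positive demand shock: AD shifts right.
Moving along the upward-sloping SRAS curve, P rises and Y rises.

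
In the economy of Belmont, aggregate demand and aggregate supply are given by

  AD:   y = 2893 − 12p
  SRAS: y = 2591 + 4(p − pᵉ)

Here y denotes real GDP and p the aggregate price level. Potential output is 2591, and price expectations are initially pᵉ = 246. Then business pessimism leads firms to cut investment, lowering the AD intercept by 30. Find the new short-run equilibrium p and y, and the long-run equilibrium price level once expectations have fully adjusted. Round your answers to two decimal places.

AD shifts left: new AD is y = 2863 − 12p. With pᵉ = 246, SRAS is y = 1607 + 4p.
Short run: 2863 − 12p = 1607 + 4p gives 1256 = 16p, so p = 78.50 and y = 2863 − 12p = 1921.00.
y = 1921.00 is below potential 2591; expectations adjust and SRAS shifts right until y = 2591.
Long run: on the new AD curve, 2591 = 2863 − 12p gives p = 22.67.

Short run: p = 78.50, y = 1921.00. Long run: p = 22.67.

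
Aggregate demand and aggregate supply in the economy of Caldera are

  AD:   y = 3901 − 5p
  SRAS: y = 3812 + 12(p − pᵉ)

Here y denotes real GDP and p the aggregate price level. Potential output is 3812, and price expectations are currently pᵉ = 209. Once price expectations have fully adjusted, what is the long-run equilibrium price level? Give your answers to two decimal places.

Long-run p = 17.80

Short run: with pᵉ = 209, SRAS is y = 1304 + 12p. Setting AD = SRAS gives 2597 = 17p, so p = 152.76 and y = 3901 − 5p = 3137.18.
Output 3137.18 is below potential 3812, so over time expected prices fall and SRAS shifts right until y returns to 3812.
Long run: y = 3812 on the AD curve gives 3812 = 3901 − 5p, so p = 17.80.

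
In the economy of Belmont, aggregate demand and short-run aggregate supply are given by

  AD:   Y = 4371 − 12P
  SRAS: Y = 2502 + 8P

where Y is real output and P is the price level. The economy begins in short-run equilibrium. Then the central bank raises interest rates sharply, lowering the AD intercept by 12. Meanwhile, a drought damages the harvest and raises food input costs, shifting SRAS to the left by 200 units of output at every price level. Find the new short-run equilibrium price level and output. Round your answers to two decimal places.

After both shocks: AD is Y = 4359 − 12P and SRAS is Y = 2302 + 8P.
Setting them equal: 2057 = 20P, so P = 102.85.
Substituting into AD, Y = 3124.80.

P = 102.85, Y = 3124.80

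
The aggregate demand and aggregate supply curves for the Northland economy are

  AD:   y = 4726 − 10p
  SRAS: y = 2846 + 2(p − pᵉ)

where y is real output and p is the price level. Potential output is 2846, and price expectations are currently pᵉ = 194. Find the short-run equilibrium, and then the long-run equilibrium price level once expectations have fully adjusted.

Short run: with pᵉ = 194, SRAS is y = 2458 + 2p. Setting AD = SRAS gives 2268 = 12p, so p = 189 and y = 4726 − 10·189 = 2836.
Output 2836 is below potential 2846, so over time expected prices fall and SRAS shifts right until y returns to 2846.
Long run: y = 2846 on the AD curve gives 2846 = 4726 − 10p, so p = 188.

Short run: p = 189, y = 2836. Long run: p = 188.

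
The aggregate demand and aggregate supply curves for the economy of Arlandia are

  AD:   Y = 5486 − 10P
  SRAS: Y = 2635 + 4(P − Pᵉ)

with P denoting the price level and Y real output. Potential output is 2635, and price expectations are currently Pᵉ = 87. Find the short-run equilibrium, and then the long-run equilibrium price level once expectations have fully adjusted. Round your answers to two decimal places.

Short run: P = 228.50, Y = 3201.00. Long run: P = 285.10.

Short run: with Pᵉ = 87, SRAS is Y = 2287 + 4P. Setting AD = SRAS gives 3199 = 14P, so P = 228.50 and Y = 5486 − 10P = 3201.00.
Output 3201.00 is above potential 2635, so over time expected prices rise and SRAS shifts left until Y returns to 2635.
Long run: Y = 2635 on the AD curve gives 2635 = 5486 − 10P, so P = 285.10.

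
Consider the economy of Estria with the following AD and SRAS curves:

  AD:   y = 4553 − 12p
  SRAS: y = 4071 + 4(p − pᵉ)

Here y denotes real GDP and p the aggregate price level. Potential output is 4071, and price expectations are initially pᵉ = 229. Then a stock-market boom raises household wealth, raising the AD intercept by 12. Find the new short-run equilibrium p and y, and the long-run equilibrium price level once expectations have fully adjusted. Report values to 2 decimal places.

Short run: p = 88.13, y = 3507.50. Long run: p = 41.17.

AD shifts right: new AD is y = 4565 − 12p. With pᵉ = 229, SRAS is y = 3155 + 4p.
Short run: 4565 − 12p = 3155 + 4p gives 1410 = 16p, so p = 88.13 and y = 4565 − 12p = 3507.50.
y = 3507.50 is below potential 4071; expectations adjust and SRAS shifts right until y = 4071.
Long run: on the new AD curve, 4071 = 4565 − 12p gives p = 41.17.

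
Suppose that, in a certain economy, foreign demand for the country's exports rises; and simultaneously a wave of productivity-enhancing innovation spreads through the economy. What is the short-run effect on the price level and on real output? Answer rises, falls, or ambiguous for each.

Price level: ambiguous; output: rises

The first event is a positive demand shock: AD shifts right, which by itself pushes P up and Y up.
The second is a favourable supply shock: SRAS shifts right, which by itself pushes P down and Y up.
The two shocks push P in opposite directions, so the effect on P is ambiguous. Both shocks push Y up, so Y rises.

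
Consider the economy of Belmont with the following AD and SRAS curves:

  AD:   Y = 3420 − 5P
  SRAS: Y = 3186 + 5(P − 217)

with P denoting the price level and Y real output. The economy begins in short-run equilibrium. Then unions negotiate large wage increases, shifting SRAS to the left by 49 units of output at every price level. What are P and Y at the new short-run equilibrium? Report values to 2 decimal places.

P = 136.80, Y = 2736.00

This is a negative supply shock: SRAS shifts left.
New SRAS: Y = 2052 + 5P.
Set AD = SRAS: 3420 − 5P = 2052 + 5P, so 1368 = 10P and P = 136.80.
Substituting into AD, Y = 2736.00.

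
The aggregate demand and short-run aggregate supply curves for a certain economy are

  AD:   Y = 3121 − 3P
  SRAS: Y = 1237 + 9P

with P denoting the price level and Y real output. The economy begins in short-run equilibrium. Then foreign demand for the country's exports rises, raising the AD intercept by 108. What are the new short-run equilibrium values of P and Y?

P = 166, Y = 2731

This is a positive demand shock: AD shifts right.
New AD: Y = 3229 − 3P.
Set AD = SRAS: 3229 − 3P = 1237 + 9P, so 1992 = 12P and P = 166.
Y = 3229 − 3·166 = 2731.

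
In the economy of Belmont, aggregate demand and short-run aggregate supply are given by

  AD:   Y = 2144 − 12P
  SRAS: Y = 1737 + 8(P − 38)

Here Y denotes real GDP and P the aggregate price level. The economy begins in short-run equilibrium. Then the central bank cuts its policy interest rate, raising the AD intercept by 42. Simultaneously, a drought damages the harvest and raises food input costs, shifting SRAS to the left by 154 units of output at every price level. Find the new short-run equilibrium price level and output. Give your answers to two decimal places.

P = 45.35, Y = 1641.80

After both shocks: AD is Y = 2186 − 12P and SRAS is Y = 1279 + 8P.
Setting them equal: 907 = 20P, so P = 45.35.
Substituting into AD, Y = 1641.80.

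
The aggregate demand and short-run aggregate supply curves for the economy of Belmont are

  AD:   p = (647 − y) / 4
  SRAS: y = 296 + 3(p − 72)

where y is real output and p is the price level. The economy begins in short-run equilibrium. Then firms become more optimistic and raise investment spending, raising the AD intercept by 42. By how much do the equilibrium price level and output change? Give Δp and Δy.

Δp = +6, Δy = +18

This is a positive demand shock: AD shifts right.
New AD: y = 689 − 4p.
SRAS can be written y = 80 + 3p.
Set AD = SRAS: 689 − 4p = 80 + 3p, so 609 = 7p and p = 87.
y = 689 − 4·87 = 341.
Initially p = 81, y = 323, so Δp = +6 and Δy = +18.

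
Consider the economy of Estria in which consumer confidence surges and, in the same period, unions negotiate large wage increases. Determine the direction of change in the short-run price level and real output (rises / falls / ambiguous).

Price level: rises; output: ambiguous

The first event is a positive demand shock: AD shifts right, which by itself pushes P up and Y up.
The second is an adverse supply shock: SRAS shifts left, which by itself pushes P up and Y down.
Both shocks push P up, so P rises. The two shocks push Y in opposite directions, so the effect on Y is ambiguous.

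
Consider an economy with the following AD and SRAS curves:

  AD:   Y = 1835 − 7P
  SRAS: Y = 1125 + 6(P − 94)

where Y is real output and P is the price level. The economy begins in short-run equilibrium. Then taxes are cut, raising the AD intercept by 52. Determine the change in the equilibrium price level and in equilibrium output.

ΔP = +4, ΔY = +24

This is a positive demand shock: AD shifts right.
New AD: Y = 1887 − 7P.
SRAS can be written Y = 561 + 6P.
Set AD = SRAS: 1887 − 7P = 561 + 6P, so 1326 = 13P and P = 102.
Y = 1887 − 7·102 = 1173.
Initially P = 98, Y = 1149, so ΔP = +4 and ΔY = +24.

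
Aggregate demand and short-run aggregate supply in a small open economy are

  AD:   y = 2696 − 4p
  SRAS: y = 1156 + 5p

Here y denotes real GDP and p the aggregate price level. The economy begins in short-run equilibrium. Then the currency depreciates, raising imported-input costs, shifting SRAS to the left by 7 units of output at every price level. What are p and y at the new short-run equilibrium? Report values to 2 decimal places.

This is a negative supply shock: SRAS shifts left.
New SRAS: y = 1149 + 5p.
Set AD = SRAS: 2696 − 4p = 1149 + 5p, so 1547 = 9p and p = 171.89.
Substituting into AD, y = 2008.44.

p = 171.89, y = 2008.44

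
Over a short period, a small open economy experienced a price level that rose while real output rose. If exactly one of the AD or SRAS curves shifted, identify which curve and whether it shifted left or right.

AD shifted right

P rose and Y rose. An AD shift moves P and Y in the same direction; an SRAS shift moves them in opposite directions.
Here P and Y moved in the same direction, so the AD curve shifted.
Since Y rose, AD shifted right.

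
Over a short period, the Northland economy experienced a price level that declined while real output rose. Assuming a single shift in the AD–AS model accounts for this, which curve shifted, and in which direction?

P fell and Y rose. An AD shift moves P and Y in the same direction; an SRAS shift moves them in opposite directions.
Here P and Y moved in opposite directions, so the SRAS curve shifted.
Since Y rose, SRAS shifted right.

SRAS shifted right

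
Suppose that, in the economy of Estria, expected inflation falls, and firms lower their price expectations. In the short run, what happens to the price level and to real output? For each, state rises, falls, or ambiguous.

This is a favourable supply shock: SRAS shifts right.
Moving along the downward-sloping AD curve, P falls and Y rises.

Price level: falls; output: rises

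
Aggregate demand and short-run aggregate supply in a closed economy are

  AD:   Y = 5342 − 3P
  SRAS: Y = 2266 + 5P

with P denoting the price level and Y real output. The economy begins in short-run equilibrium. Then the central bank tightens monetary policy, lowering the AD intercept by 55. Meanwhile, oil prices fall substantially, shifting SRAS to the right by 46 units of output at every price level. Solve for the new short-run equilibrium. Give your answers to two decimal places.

P = 371.88, Y = 4171.38

After both shocks: AD is Y = 5287 − 3P and SRAS is Y = 2312 + 5P.
Setting them equal: 2975 = 8P, so P = 371.88.
Substituting into AD, Y = 4171.38.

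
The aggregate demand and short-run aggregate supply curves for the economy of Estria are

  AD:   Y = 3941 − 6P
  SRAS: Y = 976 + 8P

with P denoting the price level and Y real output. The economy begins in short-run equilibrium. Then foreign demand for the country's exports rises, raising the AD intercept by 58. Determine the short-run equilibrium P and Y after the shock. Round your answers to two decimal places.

This is a positive demand shock: AD shifts right.
New AD: Y = 3999 − 6P.
Set AD = SRAS: 3999 − 6P = 976 + 8P, so 3023 = 14P and P = 215.93.
Substituting into AD, Y = 2703.43.

P = 215.93, Y = 2703.43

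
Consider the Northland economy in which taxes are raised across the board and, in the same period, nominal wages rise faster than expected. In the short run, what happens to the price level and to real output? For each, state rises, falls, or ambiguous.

Price level: ambiguous; output: falls

The first event is a negative demand shock: AD shifts left, which by itself pushes P down and Y down.
The second is an adverse supply shock: SRAS shifts left, which by itself pushes P up and Y down.
The two shocks push P in opposite directions, so the effect on P is ambiguous. Both shocks push Y down, so Y falls.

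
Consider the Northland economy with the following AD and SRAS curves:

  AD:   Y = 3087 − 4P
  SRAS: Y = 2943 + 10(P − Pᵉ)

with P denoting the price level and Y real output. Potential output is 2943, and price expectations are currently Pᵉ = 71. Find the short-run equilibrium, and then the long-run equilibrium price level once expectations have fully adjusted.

Short run: with Pᵉ = 71, SRAS is Y = 2233 + 10P. Setting AD = SRAS gives 854 = 14P, so P = 61 and Y = 3087 − 4·61 = 2843.
Output 2843 is below potential 2943, so over time expected prices fall and SRAS shifts right until Y returns to 2943.
Long run: Y = 2943 on the AD curve gives 2943 = 3087 − 4P, so P = 36.

Short run: P = 61, Y = 2843. Long run: P = 36.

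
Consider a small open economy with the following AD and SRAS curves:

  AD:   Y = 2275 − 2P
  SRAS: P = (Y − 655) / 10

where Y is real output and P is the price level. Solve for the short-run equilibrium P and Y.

Rearrange SRAS to Y = 655 + 10P.
Set AD = SRAS: 2275 − 2P = 655 + 10P, so 1620 = 12P and P = 135.
Then Y = 2275 − 2·135 = 2005.

P = 135, Y = 2005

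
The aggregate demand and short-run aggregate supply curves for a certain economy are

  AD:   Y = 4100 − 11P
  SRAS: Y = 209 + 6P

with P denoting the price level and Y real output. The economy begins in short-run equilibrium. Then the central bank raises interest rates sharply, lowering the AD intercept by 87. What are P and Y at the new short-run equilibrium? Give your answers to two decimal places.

This is a negative demand shock: AD shifts left.
New AD: Y = 4013 − 11P.
Set AD = SRAS: 4013 − 11P = 209 + 6P, so 3804 = 17P and P = 223.76.
Substituting into AD, Y = 1551.59.

P = 223.76, Y = 1551.59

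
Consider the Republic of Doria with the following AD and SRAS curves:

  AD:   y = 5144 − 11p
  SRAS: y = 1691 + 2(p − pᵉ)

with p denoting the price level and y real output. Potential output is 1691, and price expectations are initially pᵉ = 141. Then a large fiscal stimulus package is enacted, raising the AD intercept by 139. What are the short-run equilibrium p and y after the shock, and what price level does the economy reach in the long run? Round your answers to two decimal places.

Short run: p = 298.00, y = 2005.00. Long run: p = 326.55.

AD shifts right: new AD is y = 5283 − 11p. With pᵉ = 141, SRAS is y = 1409 + 2p.
Short run: 5283 − 11p = 1409 + 2p gives 3874 = 13p, so p = 298.00 and y = 5283 − 11p = 2005.00.
y = 2005.00 is above potential 1691; expectations adjust and SRAS shifts left until y = 1691.
Long run: on the new AD curve, 1691 = 5283 − 11p gives p = 326.55.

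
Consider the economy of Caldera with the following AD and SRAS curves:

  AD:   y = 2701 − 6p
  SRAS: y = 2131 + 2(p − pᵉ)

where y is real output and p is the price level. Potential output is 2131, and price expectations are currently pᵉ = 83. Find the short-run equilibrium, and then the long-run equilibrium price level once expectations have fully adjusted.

Short run: with pᵉ = 83, SRAS is y = 1965 + 2p. Setting AD = SRAS gives 736 = 8p, so p = 92 and y = 2701 − 6·92 = 2149.
Output 2149 is above potential 2131, so over time expected prices rise and SRAS shifts left until y returns to 2131.
Long run: y = 2131 on the AD curve gives 2131 = 2701 − 6p, so p = 95.

Short run: p = 92, y = 2149. Long run: p = 95.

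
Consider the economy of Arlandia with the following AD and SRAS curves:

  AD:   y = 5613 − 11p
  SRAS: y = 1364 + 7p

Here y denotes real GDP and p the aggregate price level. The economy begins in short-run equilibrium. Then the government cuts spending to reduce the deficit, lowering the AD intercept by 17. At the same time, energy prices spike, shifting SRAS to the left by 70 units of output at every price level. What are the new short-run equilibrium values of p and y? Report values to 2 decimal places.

p = 239.00, y = 2967.00

After both shocks: AD is y = 5596 − 11p and SRAS is y = 1294 + 7p.
Setting them equal: 4302 = 18p, so p = 239.00.
Substituting into AD, y = 2967.00.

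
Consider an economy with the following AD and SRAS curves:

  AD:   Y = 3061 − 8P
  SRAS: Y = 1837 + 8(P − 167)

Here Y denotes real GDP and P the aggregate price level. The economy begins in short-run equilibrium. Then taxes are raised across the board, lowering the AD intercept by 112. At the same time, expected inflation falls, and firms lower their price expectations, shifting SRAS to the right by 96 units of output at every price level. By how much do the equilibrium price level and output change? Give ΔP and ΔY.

After both shocks: AD is Y = 2949 − 8P and SRAS is Y = 597 + 8P.
Setting them equal: 2352 = 16P, so P = 147.
Y = 2949 − 8·147 = 1773.
Initially P = 160, Y = 1781, so ΔP = -13 and ΔY = -8.

ΔP = -13, ΔY = -8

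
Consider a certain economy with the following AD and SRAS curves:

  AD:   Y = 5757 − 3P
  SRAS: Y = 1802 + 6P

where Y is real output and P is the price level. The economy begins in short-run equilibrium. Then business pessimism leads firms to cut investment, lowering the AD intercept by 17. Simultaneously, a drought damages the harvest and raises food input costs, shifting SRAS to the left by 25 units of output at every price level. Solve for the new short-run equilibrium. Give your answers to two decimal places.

P = 440.33, Y = 4419.00

After both shocks: AD is Y = 5740 − 3P and SRAS is Y = 1777 + 6P.
Setting them equal: 3963 = 9P, so P = 440.33.
Substituting into AD, Y = 4419.00.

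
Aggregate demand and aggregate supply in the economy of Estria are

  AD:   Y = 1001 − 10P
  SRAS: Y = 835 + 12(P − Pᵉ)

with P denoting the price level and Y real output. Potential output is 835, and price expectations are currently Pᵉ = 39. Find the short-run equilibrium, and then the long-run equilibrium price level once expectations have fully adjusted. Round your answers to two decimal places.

Short run: with Pᵉ = 39, SRAS is Y = 367 + 12P. Setting AD = SRAS gives 634 = 22P, so P = 28.82 and Y = 1001 − 10P = 712.82.
Output 712.82 is below potential 835, so over time expected prices fall and SRAS shifts right until Y returns to 835.
Long run: Y = 835 on the AD curve gives 835 = 1001 − 10P, so P = 16.60.

Short run: P = 28.82, Y = 712.82. Long run: P = 16.60.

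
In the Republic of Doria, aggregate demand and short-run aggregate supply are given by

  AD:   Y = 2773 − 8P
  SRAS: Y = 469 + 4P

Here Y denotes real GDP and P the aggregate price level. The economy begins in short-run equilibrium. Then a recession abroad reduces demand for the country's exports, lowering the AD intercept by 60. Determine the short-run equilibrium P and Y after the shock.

P = 187, Y = 1217

This is a negative demand shock: AD shifts left.
New AD: Y = 2713 − 8P.
Set AD = SRAS: 2713 − 8P = 469 + 4P, so 2244 = 12P and P = 187.
Y = 2713 − 8·187 = 1217.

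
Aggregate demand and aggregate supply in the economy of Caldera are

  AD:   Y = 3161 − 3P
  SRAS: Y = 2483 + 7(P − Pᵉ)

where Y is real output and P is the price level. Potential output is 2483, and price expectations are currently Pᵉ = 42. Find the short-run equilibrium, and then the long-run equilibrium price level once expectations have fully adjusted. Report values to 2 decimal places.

Short run: with Pᵉ = 42, SRAS is Y = 2189 + 7P. Setting AD = SRAS gives 972 = 10P, so P = 97.20 and Y = 3161 − 3P = 2869.40.
Output 2869.40 is above potential 2483, so over time expected prices rise and SRAS shifts left until Y returns to 2483.
Long run: Y = 2483 on the AD curve gives 2483 = 3161 − 3P, so P = 226.00.

Short run: P = 97.20, Y = 2869.40. Long run: P = 226.00.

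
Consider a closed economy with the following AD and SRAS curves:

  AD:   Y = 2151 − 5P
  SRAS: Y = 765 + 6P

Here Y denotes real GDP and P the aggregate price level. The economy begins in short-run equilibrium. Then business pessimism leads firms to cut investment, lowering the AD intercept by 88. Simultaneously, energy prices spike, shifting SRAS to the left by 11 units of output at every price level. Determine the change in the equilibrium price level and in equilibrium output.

After both shocks: AD is Y = 2063 − 5P and SRAS is Y = 754 + 6P.
Setting them equal: 1309 = 11P, so P = 119.
Y = 2063 − 5·119 = 1468.
Initially P = 126, Y = 1521, so ΔP = -7 and ΔY = -53.

ΔP = -7, ΔY = -53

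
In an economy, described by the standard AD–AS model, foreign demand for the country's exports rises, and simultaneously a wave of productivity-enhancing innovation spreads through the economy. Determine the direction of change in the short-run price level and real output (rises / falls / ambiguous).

The first event is a positive demand shock: AD shifts right, which by itself pushes P up and Y up.
The second is a favourable supply shock: SRAS shifts right, which by itself pushes P down and Y up.
The two shocks push P in opposite directions, so the effect on P is ambiguous. Both shocks push Y up, so Y rises.

Price level: ambiguous; output: rises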